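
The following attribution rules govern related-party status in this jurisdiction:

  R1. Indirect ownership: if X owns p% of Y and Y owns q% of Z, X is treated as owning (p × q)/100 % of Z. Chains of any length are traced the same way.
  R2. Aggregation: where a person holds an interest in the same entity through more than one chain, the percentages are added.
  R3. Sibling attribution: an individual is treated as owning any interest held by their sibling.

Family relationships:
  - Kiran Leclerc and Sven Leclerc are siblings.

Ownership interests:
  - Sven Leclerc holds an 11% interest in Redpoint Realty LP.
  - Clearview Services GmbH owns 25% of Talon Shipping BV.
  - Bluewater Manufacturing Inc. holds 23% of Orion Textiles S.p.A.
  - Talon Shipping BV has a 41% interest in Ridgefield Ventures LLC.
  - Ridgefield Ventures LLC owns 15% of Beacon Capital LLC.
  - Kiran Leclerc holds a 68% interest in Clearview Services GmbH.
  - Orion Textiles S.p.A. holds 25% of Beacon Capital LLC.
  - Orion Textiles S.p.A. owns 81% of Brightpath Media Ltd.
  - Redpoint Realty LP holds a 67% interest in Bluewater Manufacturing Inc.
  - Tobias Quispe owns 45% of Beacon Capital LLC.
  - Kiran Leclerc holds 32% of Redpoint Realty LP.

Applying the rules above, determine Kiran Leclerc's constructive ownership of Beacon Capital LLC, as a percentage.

By sibling attribution (R3), Kiran Leclerc is treated as also owning Sven Leclerc's interest in Redpoint Realty LP, giving 32% + 11% = 43%.
Chain via Clearview Services GmbH → Talon Shipping BV → Ridgefield Ventures LLC (R1): 68% × 25% × 41% × 15% = 1.0455% of Beacon Capital LLC.
Chain via Redpoint Realty LP → Bluewater Manufacturing Inc. → Orion Textiles S.p.A. (R1): 43% × 67% × 23% × 25% = 1.656575% of Beacon Capital LLC.
Aggregating (R2): 1.0455% + 1.656575% = 2.702075%.

2.702075%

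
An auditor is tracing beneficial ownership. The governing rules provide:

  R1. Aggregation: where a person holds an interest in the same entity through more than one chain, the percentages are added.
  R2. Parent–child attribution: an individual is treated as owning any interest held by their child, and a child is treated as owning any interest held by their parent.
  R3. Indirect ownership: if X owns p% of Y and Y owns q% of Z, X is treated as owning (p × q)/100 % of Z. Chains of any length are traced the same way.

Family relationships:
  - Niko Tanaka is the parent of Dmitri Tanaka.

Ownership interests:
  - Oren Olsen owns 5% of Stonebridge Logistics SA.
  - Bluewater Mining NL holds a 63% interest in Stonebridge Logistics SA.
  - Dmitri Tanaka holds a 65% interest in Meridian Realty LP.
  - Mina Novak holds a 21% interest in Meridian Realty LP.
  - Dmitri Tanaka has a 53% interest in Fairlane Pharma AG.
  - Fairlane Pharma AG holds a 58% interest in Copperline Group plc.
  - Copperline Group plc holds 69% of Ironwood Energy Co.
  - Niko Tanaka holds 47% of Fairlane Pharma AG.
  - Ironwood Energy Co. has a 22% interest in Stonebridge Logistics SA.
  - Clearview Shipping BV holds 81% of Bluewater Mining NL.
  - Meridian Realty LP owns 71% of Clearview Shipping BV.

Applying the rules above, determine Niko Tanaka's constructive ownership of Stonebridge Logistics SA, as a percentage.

32.354745%

By parent–child attribution (R2), Niko Tanaka is treated as also owning Dmitri Tanaka's interest in Fairlane Pharma AG, giving 47% + 53% = 100%.
By parent–child attribution (R2), Niko Tanaka is treated as owning Dmitri Tanaka's 65% interest in Meridian Realty LP.
Chain via Fairlane Pharma AG → Copperline Group plc → Ironwood Energy Co. (R3): 100% × 58% × 69% × 22% = 8.8044% of Stonebridge Logistics SA.
Chain via Meridian Realty LP → Clearview Shipping BV → Bluewater Mining NL (R3): 65% × 71% × 81% × 63% = 23.550345% of Stonebridge Logistics SA.
Aggregating (R1): 8.8044% + 23.550345% = 32.354745%.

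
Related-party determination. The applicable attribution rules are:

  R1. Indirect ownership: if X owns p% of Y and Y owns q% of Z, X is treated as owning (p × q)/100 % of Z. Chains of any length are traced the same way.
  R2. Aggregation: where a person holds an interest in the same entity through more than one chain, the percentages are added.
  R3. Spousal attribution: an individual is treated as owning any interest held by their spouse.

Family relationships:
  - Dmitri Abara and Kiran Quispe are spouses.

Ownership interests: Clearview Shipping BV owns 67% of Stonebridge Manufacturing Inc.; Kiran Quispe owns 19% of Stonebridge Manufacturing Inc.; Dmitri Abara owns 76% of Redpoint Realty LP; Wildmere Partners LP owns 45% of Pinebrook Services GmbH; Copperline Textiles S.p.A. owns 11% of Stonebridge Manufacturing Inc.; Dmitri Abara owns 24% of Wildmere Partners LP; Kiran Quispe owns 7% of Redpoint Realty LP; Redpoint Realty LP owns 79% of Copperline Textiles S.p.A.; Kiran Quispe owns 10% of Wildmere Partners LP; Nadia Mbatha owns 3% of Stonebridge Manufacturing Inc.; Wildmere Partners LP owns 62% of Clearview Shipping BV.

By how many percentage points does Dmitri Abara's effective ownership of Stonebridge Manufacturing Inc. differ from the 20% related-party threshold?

By spousal attribution (R3), Dmitri Abara is treated as also owning Kiran Quispe's interest in Wildmere Partners LP, giving 24% + 10% = 34%.
By spousal attribution (R3), Dmitri Abara is treated as also owning Kiran Quispe's interest in Redpoint Realty LP, giving 76% + 7% = 83%.
By spousal attribution (R3), Dmitri Abara is treated as owning Kiran Quispe's 19% interest in Stonebridge Manufacturing Inc.
Chain via Wildmere Partners LP → Clearview Shipping BV (R1): 34% × 62% × 67% = 14.1236% of Stonebridge Manufacturing Inc.
Chain via Redpoint Realty LP → Copperline Textiles S.p.A. (R1): 83% × 79% × 11% = 7.2127% of Stonebridge Manufacturing Inc.
Direct interest in Stonebridge Manufacturing Inc: 19%.
Aggregating (R2): 14.1236% + 7.2127% + 19% = 40.3363%.
40.3363% exceeds the 20% threshold by 20.3363 percentage points.

20.3363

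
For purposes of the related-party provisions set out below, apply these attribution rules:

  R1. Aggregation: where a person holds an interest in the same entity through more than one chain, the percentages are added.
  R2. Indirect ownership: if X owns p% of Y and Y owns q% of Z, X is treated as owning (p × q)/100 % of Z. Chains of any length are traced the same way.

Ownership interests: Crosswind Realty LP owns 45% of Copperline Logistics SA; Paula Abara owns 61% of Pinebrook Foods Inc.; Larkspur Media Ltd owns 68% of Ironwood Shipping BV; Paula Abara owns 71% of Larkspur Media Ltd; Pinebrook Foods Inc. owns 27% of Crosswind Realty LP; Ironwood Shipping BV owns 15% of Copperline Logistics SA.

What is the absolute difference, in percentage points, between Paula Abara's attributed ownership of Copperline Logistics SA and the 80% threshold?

65.3465

Chain via Pinebrook Foods Inc. → Crosswind Realty LP (R2): 61% × 27% × 45% = 7.4115% of Copperline Logistics SA.
Chain via Larkspur Media Ltd → Ironwood Shipping BV (R2): 71% × 68% × 15% = 7.242% of Copperline Logistics SA.
Aggregating (R1): 7.4115% + 7.242% = 14.6535%.
14.6535% falls short of the 80% threshold by 65.3465 percentage points.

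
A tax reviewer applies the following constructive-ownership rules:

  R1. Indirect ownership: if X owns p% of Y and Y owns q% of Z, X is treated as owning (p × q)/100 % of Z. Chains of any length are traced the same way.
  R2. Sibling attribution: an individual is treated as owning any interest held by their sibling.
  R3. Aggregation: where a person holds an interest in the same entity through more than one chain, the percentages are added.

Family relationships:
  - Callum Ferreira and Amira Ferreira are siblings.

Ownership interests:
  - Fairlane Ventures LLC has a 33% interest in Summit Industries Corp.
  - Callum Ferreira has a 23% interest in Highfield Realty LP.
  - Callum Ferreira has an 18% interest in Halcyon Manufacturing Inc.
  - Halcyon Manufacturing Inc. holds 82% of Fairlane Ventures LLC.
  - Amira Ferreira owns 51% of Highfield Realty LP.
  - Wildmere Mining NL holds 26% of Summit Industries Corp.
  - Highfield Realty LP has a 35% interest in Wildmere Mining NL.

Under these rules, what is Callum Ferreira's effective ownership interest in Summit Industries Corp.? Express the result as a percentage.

11.6048%

By sibling attribution (R2), Callum Ferreira is treated as also owning Amira Ferreira's interest in Highfield Realty LP, giving 23% + 51% = 74%.
Chain via Halcyon Manufacturing Inc. → Fairlane Ventures LLC (R1): 18% × 82% × 33% = 4.8708% of Summit Industries Corp.
Chain via Highfield Realty LP → Wildmere Mining NL (R1): 74% × 35% × 26% = 6.734% of Summit Industries Corp.
Aggregating (R3): 4.8708% + 6.734% = 11.6048%.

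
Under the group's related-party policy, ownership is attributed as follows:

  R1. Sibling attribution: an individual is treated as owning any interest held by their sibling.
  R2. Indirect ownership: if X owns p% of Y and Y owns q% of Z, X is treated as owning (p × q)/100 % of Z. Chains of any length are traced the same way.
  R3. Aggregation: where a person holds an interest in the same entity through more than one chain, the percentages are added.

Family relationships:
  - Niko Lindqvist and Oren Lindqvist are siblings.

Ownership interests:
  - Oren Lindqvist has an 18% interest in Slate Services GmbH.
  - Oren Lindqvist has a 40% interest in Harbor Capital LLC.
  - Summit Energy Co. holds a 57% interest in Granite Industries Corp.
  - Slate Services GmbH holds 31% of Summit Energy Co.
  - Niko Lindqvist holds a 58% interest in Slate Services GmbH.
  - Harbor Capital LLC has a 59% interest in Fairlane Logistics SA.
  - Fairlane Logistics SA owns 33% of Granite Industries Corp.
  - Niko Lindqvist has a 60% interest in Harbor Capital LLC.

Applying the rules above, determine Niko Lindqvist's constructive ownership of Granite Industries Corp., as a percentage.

32.8992%

By sibling attribution (R1), Niko Lindqvist is treated as also owning Oren Lindqvist's interest in Slate Services GmbH, giving 58% + 18% = 76%.
By sibling attribution (R1), Niko Lindqvist is treated as also owning Oren Lindqvist's interest in Harbor Capital LLC, giving 60% + 40% = 100%.
Chain via Slate Services GmbH → Summit Energy Co. (R2): 76% × 31% × 57% = 13.4292% of Granite Industries Corp.
Chain via Harbor Capital LLC → Fairlane Logistics SA (R2): 100% × 59% × 33% = 19.47% of Granite Industries Corp.
Aggregating (R3): 13.4292% + 19.47% = 32.8992%.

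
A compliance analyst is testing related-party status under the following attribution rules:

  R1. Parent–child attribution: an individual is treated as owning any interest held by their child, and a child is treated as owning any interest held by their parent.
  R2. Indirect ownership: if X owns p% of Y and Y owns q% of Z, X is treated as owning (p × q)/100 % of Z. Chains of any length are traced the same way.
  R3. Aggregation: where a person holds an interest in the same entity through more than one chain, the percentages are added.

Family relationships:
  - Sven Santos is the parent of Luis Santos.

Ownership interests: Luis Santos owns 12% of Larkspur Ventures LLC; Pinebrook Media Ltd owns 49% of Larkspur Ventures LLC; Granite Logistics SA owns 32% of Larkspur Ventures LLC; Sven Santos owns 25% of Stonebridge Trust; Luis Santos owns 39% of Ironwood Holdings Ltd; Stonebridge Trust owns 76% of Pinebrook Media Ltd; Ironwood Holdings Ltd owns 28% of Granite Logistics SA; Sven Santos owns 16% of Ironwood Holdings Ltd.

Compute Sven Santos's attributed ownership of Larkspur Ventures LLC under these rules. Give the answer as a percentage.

26.238%

By parent–child attribution (R1), Sven Santos is treated as also owning Luis Santos's interest in Ironwood Holdings Ltd, giving 16% + 39% = 55%.
By parent–child attribution (R1), Sven Santos is treated as owning Luis Santos's 12% interest in Larkspur Ventures LLC.
Chain via Stonebridge Trust → Pinebrook Media Ltd (R2): 25% × 76% × 49% = 9.31% of Larkspur Ventures LLC.
Chain via Ironwood Holdings Ltd → Granite Logistics SA (R2): 55% × 28% × 32% = 4.928% of Larkspur Ventures LLC.
Direct interest in Larkspur Ventures LLC: 12%.
Aggregating (R3): 9.31% + 4.928% + 12% = 26.238%.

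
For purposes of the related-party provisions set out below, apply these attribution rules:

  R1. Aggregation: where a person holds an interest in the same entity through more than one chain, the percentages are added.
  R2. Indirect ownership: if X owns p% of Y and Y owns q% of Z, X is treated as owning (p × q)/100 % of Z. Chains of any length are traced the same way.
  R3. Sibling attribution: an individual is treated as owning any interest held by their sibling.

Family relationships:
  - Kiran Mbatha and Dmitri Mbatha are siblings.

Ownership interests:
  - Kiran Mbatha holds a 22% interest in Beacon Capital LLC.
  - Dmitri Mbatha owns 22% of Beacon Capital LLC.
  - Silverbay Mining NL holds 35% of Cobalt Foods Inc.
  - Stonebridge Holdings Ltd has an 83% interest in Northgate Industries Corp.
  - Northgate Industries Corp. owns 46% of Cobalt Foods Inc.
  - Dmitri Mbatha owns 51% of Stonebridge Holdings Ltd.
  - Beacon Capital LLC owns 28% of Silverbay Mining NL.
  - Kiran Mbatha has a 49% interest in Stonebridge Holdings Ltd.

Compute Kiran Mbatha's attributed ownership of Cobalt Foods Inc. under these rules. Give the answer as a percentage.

42.492%

By sibling attribution (R3), Kiran Mbatha is treated as also owning Dmitri Mbatha's interest in Stonebridge Holdings Ltd, giving 49% + 51% = 100%.
By sibling attribution (R3), Kiran Mbatha is treated as also owning Dmitri Mbatha's interest in Beacon Capital LLC, giving 22% + 22% = 44%.
Chain via Stonebridge Holdings Ltd → Northgate Industries Corp. (R2): 100% × 83% × 46% = 38.18% of Cobalt Foods Inc.
Chain via Beacon Capital LLC → Silverbay Mining NL (R2): 44% × 28% × 35% = 4.312% of Cobalt Foods Inc.
Aggregating (R1): 38.18% + 4.312% = 42.492%.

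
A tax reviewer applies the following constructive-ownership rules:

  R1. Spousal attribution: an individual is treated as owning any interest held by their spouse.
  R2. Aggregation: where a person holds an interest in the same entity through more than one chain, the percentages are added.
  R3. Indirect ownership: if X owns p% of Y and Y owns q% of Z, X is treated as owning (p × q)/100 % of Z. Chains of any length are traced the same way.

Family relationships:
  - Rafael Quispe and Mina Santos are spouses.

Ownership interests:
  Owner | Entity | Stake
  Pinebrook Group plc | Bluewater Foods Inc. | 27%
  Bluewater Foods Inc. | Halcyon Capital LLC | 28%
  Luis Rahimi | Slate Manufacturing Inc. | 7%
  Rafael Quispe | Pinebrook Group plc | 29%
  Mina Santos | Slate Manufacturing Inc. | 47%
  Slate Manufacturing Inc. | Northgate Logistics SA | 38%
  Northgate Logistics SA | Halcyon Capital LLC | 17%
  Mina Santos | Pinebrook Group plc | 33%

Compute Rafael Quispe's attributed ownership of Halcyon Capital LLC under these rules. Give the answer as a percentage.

7.7234%

By spousal attribution (R1), Rafael Quispe is treated as also owning Mina Santos's interest in Pinebrook Group plc, giving 29% + 33% = 62%.
By spousal attribution (R1), Rafael Quispe is treated as owning Mina Santos's 47% interest in Slate Manufacturing Inc.
Chain via Pinebrook Group plc → Bluewater Foods Inc. (R3): 62% × 27% × 28% = 4.6872% of Halcyon Capital LLC.
Chain via Slate Manufacturing Inc. → Northgate Logistics SA (R3): 47% × 38% × 17% = 3.0362% of Halcyon Capital LLC.
Aggregating (R2): 4.6872% + 3.0362% = 7.7234%.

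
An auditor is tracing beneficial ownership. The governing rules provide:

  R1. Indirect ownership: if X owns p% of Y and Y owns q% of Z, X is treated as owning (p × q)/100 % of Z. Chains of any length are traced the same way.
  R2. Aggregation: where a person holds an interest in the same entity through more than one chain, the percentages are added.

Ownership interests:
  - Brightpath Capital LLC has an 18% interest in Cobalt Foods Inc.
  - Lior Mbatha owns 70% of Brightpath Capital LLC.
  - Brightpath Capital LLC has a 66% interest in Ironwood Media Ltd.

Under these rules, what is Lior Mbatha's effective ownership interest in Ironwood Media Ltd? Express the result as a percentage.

Chain via Brightpath Capital LLC (R1): 70% × 66% = 46.2% of Ironwood Media Ltd.

46.2%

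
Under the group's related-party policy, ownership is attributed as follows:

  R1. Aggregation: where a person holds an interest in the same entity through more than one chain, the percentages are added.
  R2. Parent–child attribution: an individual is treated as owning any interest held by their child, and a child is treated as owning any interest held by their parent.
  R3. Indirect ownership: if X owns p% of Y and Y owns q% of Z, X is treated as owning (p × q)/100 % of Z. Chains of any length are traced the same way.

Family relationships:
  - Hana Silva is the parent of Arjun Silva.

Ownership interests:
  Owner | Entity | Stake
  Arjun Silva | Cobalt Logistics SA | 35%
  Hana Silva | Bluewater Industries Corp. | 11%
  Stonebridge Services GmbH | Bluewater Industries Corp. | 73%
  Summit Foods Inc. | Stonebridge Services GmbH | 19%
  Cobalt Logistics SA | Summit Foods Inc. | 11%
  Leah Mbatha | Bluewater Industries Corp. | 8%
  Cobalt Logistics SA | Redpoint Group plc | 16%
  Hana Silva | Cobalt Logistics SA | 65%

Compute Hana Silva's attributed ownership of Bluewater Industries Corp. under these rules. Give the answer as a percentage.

By parent–child attribution (R2), Hana Silva is treated as also owning Arjun Silva's interest in Cobalt Logistics SA, giving 65% + 35% = 100%.
Chain via Cobalt Logistics SA → Summit Foods Inc. → Stonebridge Services GmbH (R3): 100% × 11% × 19% × 73% = 1.5257% of Bluewater Industries Corp.
Direct interest in Bluewater Industries Corp: 11%.
Aggregating (R1): 1.5257% + 11% = 12.5257%.

12.5257%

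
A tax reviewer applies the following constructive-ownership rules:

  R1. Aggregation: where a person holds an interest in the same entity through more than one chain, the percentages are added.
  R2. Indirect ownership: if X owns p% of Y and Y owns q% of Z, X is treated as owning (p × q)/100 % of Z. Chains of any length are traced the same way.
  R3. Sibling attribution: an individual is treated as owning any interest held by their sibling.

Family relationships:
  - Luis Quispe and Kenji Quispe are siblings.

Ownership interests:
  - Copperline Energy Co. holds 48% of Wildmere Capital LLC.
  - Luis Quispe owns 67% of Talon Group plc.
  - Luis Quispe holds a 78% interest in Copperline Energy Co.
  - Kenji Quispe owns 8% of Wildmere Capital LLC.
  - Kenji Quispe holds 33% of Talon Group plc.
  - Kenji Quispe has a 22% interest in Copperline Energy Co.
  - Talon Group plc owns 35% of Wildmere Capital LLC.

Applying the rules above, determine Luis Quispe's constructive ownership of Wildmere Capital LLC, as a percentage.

91%

By sibling attribution (R3), Luis Quispe is treated as also owning Kenji Quispe's interest in Talon Group plc, giving 67% + 33% = 100%.
By sibling attribution (R3), Luis Quispe is treated as also owning Kenji Quispe's interest in Copperline Energy Co, giving 78% + 22% = 100%.
By sibling attribution (R3), Luis Quispe is treated as owning Kenji Quispe's 8% interest in Wildmere Capital LLC.
Chain via Talon Group plc (R2): 100% × 35% = 35% of Wildmere Capital LLC.
Chain via Copperline Energy Co. (R2): 100% × 48% = 48% of Wildmere Capital LLC.
Direct interest in Wildmere Capital LLC: 8%.
Aggregating (R1): 35% + 48% + 8% = 91%.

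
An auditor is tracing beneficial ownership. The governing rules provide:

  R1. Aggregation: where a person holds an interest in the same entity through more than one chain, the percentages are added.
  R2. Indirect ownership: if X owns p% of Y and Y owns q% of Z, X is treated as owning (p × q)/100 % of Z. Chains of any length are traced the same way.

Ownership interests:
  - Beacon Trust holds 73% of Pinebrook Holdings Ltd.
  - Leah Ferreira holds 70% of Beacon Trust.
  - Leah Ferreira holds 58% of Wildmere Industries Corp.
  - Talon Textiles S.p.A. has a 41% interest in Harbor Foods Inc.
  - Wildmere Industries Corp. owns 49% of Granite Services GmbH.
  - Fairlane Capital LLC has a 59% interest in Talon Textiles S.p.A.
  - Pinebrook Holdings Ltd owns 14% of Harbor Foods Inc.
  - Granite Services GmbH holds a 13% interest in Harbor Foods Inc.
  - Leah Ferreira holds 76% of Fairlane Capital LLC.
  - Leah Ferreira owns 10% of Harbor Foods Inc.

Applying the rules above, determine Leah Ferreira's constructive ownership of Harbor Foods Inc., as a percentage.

39.233%

Chain via Beacon Trust → Pinebrook Holdings Ltd (R2): 70% × 73% × 14% = 7.154% of Harbor Foods Inc.
Chain via Wildmere Industries Corp. → Granite Services GmbH (R2): 58% × 49% × 13% = 3.6946% of Harbor Foods Inc.
Chain via Fairlane Capital LLC → Talon Textiles S.p.A. (R2): 76% × 59% × 41% = 18.3844% of Harbor Foods Inc.
Direct interest in Harbor Foods Inc: 10%.
Aggregating (R1): 7.154% + 3.6946% + 18.3844% + 10% = 39.233%.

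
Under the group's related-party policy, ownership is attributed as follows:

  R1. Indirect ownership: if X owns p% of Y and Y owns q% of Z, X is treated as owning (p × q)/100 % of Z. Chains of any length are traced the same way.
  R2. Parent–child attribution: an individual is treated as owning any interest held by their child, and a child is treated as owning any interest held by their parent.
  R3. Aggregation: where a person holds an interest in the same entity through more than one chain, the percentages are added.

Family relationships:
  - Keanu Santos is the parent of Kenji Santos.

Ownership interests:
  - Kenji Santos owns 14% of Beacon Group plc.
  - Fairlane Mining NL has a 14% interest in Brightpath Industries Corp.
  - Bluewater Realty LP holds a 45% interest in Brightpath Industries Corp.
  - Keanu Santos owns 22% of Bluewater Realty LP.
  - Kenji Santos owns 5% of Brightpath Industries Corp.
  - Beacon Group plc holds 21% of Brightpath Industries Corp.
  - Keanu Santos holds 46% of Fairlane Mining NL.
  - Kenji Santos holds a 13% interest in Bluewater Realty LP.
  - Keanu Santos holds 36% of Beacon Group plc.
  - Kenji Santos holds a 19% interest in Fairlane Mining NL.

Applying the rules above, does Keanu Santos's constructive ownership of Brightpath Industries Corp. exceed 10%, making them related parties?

Yes

By parent–child attribution (R2), Keanu Santos is treated as also owning Kenji Santos's interest in Beacon Group plc, giving 36% + 14% = 50%.
By parent–child attribution (R2), Keanu Santos is treated as also owning Kenji Santos's interest in Fairlane Mining NL, giving 46% + 19% = 65%.
By parent–child attribution (R2), Keanu Santos is treated as also owning Kenji Santos's interest in Bluewater Realty LP, giving 22% + 13% = 35%.
By parent–child attribution (R2), Keanu Santos is treated as owning Kenji Santos's 5% interest in Brightpath Industries Corp.
Chain via Beacon Group plc (R1): 50% × 21% = 10.5% of Brightpath Industries Corp.
Chain via Fairlane Mining NL (R1): 65% × 14% = 9.1% of Brightpath Industries Corp.
Chain via Bluewater Realty LP (R1): 35% × 45% = 15.75% of Brightpath Industries Corp.
Direct interest in Brightpath Industries Corp: 5%.
Aggregating (R3): 10.5% + 9.1% + 15.75% + 5% = 40.35%.
40.35% exceeds the 10% threshold, so Keanu is a related party to Brightpath Industries Corp.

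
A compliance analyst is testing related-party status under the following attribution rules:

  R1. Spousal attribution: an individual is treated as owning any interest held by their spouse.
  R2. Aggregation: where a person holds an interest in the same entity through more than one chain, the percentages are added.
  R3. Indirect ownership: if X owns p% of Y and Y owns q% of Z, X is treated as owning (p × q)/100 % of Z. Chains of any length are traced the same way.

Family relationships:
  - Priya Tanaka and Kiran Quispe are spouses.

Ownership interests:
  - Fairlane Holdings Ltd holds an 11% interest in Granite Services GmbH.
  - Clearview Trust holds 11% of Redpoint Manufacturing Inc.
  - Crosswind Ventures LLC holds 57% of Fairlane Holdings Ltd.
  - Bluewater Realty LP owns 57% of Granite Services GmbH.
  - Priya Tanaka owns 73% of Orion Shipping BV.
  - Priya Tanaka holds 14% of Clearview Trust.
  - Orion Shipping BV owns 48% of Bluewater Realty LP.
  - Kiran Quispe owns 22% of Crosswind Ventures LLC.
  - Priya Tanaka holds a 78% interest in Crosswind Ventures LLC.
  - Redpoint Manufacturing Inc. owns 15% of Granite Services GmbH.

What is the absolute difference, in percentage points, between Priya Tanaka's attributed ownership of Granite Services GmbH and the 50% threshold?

By spousal attribution (R1), Priya Tanaka is treated as also owning Kiran Quispe's interest in Crosswind Ventures LLC, giving 78% + 22% = 100%.
Chain via Orion Shipping BV → Bluewater Realty LP (R3): 73% × 48% × 57% = 19.9728% of Granite Services GmbH.
Chain via Crosswind Ventures LLC → Fairlane Holdings Ltd (R3): 100% × 57% × 11% = 6.27% of Granite Services GmbH.
Chain via Clearview Trust → Redpoint Manufacturing Inc. (R3): 14% × 11% × 15% = 0.231% of Granite Services GmbH.
Aggregating (R2): 19.9728% + 6.27% + 0.231% = 26.4738%.
26.4738% falls short of the 50% threshold by 23.5262 percentage points.

23.5262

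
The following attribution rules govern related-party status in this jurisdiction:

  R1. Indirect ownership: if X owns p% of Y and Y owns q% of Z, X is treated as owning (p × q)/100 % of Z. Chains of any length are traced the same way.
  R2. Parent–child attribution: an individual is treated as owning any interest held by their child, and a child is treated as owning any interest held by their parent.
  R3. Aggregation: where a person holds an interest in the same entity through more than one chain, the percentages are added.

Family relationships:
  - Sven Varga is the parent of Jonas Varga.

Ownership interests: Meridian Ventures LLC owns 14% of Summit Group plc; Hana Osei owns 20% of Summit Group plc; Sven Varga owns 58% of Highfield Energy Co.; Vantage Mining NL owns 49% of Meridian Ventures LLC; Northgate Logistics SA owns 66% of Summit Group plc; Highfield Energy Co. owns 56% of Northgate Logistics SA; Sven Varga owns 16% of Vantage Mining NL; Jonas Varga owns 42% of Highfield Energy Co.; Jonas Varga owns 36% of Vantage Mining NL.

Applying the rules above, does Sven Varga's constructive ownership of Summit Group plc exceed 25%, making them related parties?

Yes

By parent–child attribution (R2), Sven Varga is treated as also owning Jonas Varga's interest in Vantage Mining NL, giving 16% + 36% = 52%.
By parent–child attribution (R2), Sven Varga is treated as also owning Jonas Varga's interest in Highfield Energy Co, giving 58% + 42% = 100%.
Chain via Vantage Mining NL → Meridian Ventures LLC (R1): 52% × 49% × 14% = 3.5672% of Summit Group plc.
Chain via Highfield Energy Co. → Northgate Logistics SA (R1): 100% × 56% × 66% = 36.96% of Summit Group plc.
Aggregating (R3): 3.5672% + 36.96% = 40.5272%.
40.5272% exceeds the 25% threshold, so Sven is a related party to Summit Group plc.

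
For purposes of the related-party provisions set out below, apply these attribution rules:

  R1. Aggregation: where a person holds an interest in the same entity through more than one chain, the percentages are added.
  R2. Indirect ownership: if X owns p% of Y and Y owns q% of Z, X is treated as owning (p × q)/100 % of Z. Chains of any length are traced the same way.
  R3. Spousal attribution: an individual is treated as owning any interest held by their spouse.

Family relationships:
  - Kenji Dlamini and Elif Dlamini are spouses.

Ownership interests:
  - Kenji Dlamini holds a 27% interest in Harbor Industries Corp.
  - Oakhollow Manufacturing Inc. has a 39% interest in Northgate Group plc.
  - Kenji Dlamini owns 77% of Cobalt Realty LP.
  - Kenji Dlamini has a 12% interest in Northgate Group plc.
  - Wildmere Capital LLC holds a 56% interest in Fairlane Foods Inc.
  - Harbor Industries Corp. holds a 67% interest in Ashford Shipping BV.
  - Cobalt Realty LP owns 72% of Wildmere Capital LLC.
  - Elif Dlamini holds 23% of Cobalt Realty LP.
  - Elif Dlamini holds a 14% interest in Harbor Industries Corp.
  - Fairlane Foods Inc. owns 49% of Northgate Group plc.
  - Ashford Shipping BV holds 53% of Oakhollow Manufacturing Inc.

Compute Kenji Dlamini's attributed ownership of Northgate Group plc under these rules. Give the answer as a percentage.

37.434849%

By spousal attribution (R3), Kenji Dlamini is treated as also owning Elif Dlamini's interest in Cobalt Realty LP, giving 77% + 23% = 100%.
By spousal attribution (R3), Kenji Dlamini is treated as also owning Elif Dlamini's interest in Harbor Industries Corp, giving 27% + 14% = 41%.
Chain via Cobalt Realty LP → Wildmere Capital LLC → Fairlane Foods Inc. (R2): 100% × 72% × 56% × 49% = 19.7568% of Northgate Group plc.
Chain via Harbor Industries Corp. → Ashford Shipping BV → Oakhollow Manufacturing Inc. (R2): 41% × 67% × 53% × 39% = 5.678049% of Northgate Group plc.
Direct interest in Northgate Group plc: 12%.
Aggregating (R1): 19.7568% + 5.678049% + 12% = 37.434849%.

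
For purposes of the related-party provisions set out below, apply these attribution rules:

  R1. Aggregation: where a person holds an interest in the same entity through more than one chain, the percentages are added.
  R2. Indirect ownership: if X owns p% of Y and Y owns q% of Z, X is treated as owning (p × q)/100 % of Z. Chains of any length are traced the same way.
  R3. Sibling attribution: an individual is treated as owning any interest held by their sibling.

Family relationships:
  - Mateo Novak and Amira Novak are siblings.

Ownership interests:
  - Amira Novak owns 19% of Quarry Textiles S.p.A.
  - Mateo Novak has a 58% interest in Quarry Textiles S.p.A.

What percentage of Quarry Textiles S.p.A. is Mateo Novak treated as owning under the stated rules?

77%

By sibling attribution (R3), Mateo Novak is treated as also owning Amira Novak's interest in Quarry Textiles S.p.A, giving 58% + 19% = 77%.
Direct interest in Quarry Textiles S.p.A: 77%.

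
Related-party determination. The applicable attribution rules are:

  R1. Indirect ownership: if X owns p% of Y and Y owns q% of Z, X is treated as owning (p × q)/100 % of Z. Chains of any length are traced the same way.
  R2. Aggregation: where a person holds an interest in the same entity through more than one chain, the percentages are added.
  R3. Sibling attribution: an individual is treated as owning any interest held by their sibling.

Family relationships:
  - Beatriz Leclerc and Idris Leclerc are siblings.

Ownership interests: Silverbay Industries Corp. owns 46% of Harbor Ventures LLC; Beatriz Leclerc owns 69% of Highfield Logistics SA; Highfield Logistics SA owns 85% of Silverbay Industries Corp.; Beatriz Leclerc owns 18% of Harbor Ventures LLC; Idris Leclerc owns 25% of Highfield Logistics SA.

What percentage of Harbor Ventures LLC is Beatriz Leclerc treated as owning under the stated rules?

54.754%

By sibling attribution (R3), Beatriz Leclerc is treated as also owning Idris Leclerc's interest in Highfield Logistics SA, giving 69% + 25% = 94%.
Chain via Highfield Logistics SA → Silverbay Industries Corp. (R1): 94% × 85% × 46% = 36.754% of Harbor Ventures LLC.
Direct interest in Harbor Ventures LLC: 18%.
Aggregating (R2): 36.754% + 18% = 54.754%.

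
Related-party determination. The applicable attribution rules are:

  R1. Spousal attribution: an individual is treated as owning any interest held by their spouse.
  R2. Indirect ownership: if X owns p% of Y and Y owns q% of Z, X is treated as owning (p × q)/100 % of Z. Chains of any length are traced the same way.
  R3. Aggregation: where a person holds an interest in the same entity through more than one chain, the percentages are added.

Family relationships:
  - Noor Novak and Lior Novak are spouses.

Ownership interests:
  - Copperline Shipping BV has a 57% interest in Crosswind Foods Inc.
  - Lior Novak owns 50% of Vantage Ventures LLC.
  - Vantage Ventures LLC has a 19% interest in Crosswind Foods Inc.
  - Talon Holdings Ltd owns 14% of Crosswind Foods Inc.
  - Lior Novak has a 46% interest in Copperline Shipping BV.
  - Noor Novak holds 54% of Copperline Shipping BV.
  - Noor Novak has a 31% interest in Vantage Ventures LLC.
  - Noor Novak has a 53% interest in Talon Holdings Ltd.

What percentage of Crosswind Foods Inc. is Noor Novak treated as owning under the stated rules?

79.81%

By spousal attribution (R1), Noor Novak is treated as also owning Lior Novak's interest in Copperline Shipping BV, giving 54% + 46% = 100%.
By spousal attribution (R1), Noor Novak is treated as also owning Lior Novak's interest in Vantage Ventures LLC, giving 31% + 50% = 81%.
Chain via Talon Holdings Ltd (R2): 53% × 14% = 7.42% of Crosswind Foods Inc.
Chain via Copperline Shipping BV (R2): 100% × 57% = 57% of Crosswind Foods Inc.
Chain via Vantage Ventures LLC (R2): 81% × 19% = 15.39% of Crosswind Foods Inc.
Aggregating (R3): 7.42% + 57% + 15.39% = 79.81%.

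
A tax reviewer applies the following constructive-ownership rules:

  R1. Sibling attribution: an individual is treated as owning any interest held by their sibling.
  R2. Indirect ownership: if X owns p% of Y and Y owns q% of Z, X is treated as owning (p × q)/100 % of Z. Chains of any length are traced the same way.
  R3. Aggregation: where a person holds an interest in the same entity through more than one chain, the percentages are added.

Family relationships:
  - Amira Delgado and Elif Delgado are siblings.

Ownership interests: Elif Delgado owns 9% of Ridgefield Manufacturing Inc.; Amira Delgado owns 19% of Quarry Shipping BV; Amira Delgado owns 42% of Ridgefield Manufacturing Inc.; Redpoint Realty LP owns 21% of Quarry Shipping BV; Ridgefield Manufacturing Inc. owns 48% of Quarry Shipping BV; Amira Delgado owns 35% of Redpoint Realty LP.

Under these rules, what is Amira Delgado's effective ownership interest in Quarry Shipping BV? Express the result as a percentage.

By sibling attribution (R1), Amira Delgado is treated as also owning Elif Delgado's interest in Ridgefield Manufacturing Inc, giving 42% + 9% = 51%.
Chain via Ridgefield Manufacturing Inc. (R2): 51% × 48% = 24.48% of Quarry Shipping BV.
Chain via Redpoint Realty LP (R2): 35% × 21% = 7.35% of Quarry Shipping BV.
Direct interest in Quarry Shipping BV: 19%.
Aggregating (R3): 24.48% + 7.35% + 19% = 50.83%.

50.83%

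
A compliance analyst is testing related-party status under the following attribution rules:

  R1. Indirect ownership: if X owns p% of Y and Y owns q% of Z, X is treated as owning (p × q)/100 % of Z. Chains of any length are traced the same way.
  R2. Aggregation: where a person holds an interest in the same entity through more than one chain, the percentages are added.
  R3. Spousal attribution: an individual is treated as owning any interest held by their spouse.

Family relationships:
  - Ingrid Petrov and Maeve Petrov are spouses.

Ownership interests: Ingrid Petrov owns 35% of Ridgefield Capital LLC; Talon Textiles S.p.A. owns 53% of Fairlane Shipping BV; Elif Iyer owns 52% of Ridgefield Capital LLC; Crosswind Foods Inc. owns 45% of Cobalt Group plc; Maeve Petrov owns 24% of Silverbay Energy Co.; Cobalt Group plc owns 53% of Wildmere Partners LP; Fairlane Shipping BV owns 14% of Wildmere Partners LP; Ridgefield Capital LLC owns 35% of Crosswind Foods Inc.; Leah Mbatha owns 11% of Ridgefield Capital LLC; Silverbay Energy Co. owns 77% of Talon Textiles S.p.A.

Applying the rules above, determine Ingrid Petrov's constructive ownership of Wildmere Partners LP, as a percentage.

4.292841%

By spousal attribution (R3), Ingrid Petrov is treated as owning Maeve Petrov's 24% interest in Silverbay Energy Co.
Chain via Ridgefield Capital LLC → Crosswind Foods Inc. → Cobalt Group plc (R1): 35% × 35% × 45% × 53% = 2.921625% of Wildmere Partners LP.
Chain via Silverbay Energy Co. → Talon Textiles S.p.A. → Fairlane Shipping BV (R1): 24% × 77% × 53% × 14% = 1.371216% of Wildmere Partners LP.
Aggregating (R2): 2.921625% + 1.371216% = 4.292841%.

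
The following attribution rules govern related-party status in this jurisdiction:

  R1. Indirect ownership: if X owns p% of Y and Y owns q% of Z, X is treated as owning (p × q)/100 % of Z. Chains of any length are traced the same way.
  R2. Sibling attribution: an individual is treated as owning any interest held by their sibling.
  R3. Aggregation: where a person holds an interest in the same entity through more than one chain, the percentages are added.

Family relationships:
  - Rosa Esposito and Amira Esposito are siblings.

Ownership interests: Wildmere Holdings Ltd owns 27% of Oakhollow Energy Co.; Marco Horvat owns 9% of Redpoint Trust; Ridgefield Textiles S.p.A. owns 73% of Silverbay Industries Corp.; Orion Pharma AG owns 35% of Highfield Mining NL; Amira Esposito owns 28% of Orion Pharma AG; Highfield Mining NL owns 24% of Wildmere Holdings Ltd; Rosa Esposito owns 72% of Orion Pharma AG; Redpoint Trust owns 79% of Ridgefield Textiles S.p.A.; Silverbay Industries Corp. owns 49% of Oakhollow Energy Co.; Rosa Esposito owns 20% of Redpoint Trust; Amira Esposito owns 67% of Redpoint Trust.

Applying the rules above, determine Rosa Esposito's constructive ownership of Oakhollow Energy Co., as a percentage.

26.852721%

By sibling attribution (R2), Rosa Esposito is treated as also owning Amira Esposito's interest in Redpoint Trust, giving 20% + 67% = 87%.
By sibling attribution (R2), Rosa Esposito is treated as also owning Amira Esposito's interest in Orion Pharma AG, giving 72% + 28% = 100%.
Chain via Redpoint Trust → Ridgefield Textiles S.p.A. → Silverbay Industries Corp. (R1): 87% × 79% × 73% × 49% = 24.584721% of Oakhollow Energy Co.
Chain via Orion Pharma AG → Highfield Mining NL → Wildmere Holdings Ltd (R1): 100% × 35% × 24% × 27% = 2.268% of Oakhollow Energy Co.
Aggregating (R3): 24.584721% + 2.268% = 26.852721%.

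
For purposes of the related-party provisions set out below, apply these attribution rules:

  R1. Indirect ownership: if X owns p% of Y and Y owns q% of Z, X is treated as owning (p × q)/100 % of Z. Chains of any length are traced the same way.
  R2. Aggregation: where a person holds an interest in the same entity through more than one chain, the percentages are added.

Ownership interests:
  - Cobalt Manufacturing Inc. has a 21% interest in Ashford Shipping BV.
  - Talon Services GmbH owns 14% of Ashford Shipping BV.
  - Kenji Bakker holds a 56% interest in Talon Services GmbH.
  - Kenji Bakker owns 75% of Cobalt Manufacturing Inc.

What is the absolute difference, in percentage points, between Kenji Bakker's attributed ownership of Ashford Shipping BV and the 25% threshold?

1.41

Chain via Cobalt Manufacturing Inc. (R1): 75% × 21% = 15.75% of Ashford Shipping BV.
Chain via Talon Services GmbH (R1): 56% × 14% = 7.84% of Ashford Shipping BV.
Aggregating (R2): 15.75% + 7.84% = 23.59%.
23.59% falls short of the 25% threshold by 1.41 percentage points.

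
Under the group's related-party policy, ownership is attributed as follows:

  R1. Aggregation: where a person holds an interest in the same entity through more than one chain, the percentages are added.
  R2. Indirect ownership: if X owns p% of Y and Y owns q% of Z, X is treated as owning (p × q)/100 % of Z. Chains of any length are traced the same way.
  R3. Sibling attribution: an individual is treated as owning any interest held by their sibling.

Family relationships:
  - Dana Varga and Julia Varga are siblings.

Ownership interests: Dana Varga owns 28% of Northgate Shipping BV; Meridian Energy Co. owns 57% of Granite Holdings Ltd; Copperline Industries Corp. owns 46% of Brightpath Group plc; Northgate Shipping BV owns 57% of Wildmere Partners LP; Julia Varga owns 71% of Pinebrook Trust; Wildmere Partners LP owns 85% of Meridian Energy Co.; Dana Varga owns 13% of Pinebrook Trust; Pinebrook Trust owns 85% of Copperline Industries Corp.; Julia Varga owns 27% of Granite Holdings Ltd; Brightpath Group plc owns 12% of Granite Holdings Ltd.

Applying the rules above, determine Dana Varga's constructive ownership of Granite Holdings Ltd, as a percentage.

By sibling attribution (R3), Dana Varga is treated as also owning Julia Varga's interest in Pinebrook Trust, giving 13% + 71% = 84%.
By sibling attribution (R3), Dana Varga is treated as owning Julia Varga's 27% interest in Granite Holdings Ltd.
Chain via Pinebrook Trust → Copperline Industries Corp. → Brightpath Group plc (R2): 84% × 85% × 46% × 12% = 3.94128% of Granite Holdings Ltd.
Chain via Northgate Shipping BV → Wildmere Partners LP → Meridian Energy Co. (R2): 28% × 57% × 85% × 57% = 7.73262% of Granite Holdings Ltd.
Direct interest in Granite Holdings Ltd: 27%.
Aggregating (R1): 3.94128% + 7.73262% + 27% = 38.6739%.

38.6739%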